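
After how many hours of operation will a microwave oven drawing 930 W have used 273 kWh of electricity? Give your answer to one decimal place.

Hours = 273 kWh ÷ 0.93 kW = 293.5 h

293.5 h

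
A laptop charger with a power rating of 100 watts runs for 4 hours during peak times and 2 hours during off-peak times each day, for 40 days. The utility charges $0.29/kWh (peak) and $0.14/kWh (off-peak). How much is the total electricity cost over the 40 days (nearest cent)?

Peak energy = 0.1 kW × 4 h × 40 = 16 kWh
Off-peak energy = 0.1 kW × 2 h × 40 = 8 kWh
Cost = 16 × $0.29 + 8 × $0.14 = $4.64 + $1.12 = $5.76

$5.76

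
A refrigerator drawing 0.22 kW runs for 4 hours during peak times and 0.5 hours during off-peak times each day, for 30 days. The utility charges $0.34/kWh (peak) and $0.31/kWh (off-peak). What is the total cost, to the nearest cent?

Peak energy = 0.22 kW × 4 h × 30 = 26.4 kWh
Off-peak energy = 0.22 kW × 0.5 h × 30 = 3.3 kWh
Cost = 26.4 × $0.34 + 3.3 × $0.31 = $8.976 + $1.023 = $10.00

$10.00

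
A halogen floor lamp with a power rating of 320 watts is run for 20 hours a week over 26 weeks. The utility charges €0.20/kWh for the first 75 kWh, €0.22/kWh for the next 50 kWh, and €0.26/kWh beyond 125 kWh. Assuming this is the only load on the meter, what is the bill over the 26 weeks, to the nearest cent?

Runtime = 20 h/week × 26 weeks = 520 h
Energy = 0.32 kW × 520 h = 166.4 kWh
Tier 1 (0–75 kWh): 75 × €0.20 = €15
Tier 2 (75–125 kWh): 50 × €0.22 = €11
Above 125 kWh: 41.4 × €0.26 = €10.764
Bill = €36.76

€36.76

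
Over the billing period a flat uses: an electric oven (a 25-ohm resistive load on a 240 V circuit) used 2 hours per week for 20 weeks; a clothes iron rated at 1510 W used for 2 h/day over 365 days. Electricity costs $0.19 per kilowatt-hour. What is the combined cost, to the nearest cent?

$226.95

electric oven: Power = V²/R = 240²/25 = 2304 W = 2.304 kW
electric oven: Runtime = 2 h/week × 20 weeks = 40 h
electric oven: 2.304 kW × 40 h = 92.16 kWh
clothes iron: Runtime = 2 h/day × 365 days = 730 h
clothes iron: 1.51 kW × 730 h = 1102.3 kWh
Total energy = 1194.46 kWh
Cost = 1194.46 × $0.19 = $226.95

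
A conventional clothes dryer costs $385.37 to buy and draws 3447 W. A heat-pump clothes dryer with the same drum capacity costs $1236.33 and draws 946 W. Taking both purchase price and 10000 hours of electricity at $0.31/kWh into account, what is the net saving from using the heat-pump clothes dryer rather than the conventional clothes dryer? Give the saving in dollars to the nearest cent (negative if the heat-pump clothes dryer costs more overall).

conventional clothes dryer: $385.37 + (3447/1000) kW × 10000 h × $0.31 = $385.37 + $10685.7 = $11071.07
heat-pump clothes dryer: $1236.33 + (946/1000) kW × 10000 h × $0.31 = $1236.33 + $2932.6 = $4168.93
Saving = $11071.07 − $4168.93 = $6902.14

$6902.14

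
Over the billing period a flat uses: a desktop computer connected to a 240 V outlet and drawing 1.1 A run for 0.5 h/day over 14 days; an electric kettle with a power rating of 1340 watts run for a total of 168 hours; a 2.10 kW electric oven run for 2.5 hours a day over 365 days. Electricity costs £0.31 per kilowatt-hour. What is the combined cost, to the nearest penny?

desktop computer: Power = 1.1 A × 240 V = 264 W = 0.264 kW
desktop computer: Runtime = 0.5 h/day × 14 days = 7 h
desktop computer: 0.264 kW × 7 h = 1.848 kWh
electric kettle: 1.34 kW × 168 h = 225.12 kWh
electric oven: Runtime = 2.5 h/day × 365 days = 912.5 h
electric oven: 2.1 kW × 912.5 h = 1916.25 kWh
Total energy = 2143.218 kWh
Cost = 2143.218 × £0.31 = £664.40

£664.40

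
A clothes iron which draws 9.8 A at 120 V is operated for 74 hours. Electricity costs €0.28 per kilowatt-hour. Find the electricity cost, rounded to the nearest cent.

€24.37

Power = 9.8 A × 120 V = 1176 W = 1.176 kW
Energy = 1.176 kW × 74 h = 87.024 kWh
Cost = 87.024 kWh × €0.28/kWh = €24.37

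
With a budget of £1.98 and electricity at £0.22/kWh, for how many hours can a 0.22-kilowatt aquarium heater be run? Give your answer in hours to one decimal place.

40.9 h

Energy available = £1.98 ÷ £0.22/kWh = 9 kWh
Hours = 9 kWh ÷ 0.22 kW = 40.9 h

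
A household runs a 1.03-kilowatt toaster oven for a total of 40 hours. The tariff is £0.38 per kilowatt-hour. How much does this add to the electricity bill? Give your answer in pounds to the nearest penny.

Energy = 1.03 kW × 40 h = 41.2 kWh
Cost = 41.2 kWh × £0.38/kWh = £15.66

£15.66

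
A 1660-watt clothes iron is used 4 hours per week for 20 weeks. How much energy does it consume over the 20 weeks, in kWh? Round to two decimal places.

Runtime = 4 h/week × 20 weeks = 80 h
Energy = 1.66 kW × 80 h = 132.8 kWh

132.80 kWh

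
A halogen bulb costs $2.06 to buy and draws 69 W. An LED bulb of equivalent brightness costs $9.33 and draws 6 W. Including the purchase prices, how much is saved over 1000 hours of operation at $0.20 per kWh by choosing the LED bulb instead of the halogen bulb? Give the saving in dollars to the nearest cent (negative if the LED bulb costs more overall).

$5.33

halogen bulb: $2.06 + (69/1000) kW × 1000 h × $0.20 = $2.06 + $13.8 = $15.86
LED bulb: $9.33 + (6/1000) kW × 1000 h × $0.20 = $9.33 + $1.2 = $10.53
Saving = $15.86 − $10.53 = $5.33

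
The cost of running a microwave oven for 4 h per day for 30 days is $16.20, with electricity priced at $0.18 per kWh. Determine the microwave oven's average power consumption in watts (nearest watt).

750 W

Energy = $16.20 ÷ $0.18/kWh = 90 kWh
Runtime = 4 h/day × 30 days = 120 h
Power = 90 kWh ÷ 120 h = 0.75 kW = 750 W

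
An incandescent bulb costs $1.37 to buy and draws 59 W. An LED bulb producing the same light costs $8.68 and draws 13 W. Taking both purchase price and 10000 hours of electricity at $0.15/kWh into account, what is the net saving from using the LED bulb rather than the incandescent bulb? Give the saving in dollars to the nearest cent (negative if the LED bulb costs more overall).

incandescent bulb: $1.37 + (59/1000) kW × 10000 h × $0.15 = $1.37 + $88.5 = $89.87
LED bulb: $8.68 + (13/1000) kW × 10000 h × $0.15 = $8.68 + $19.5 = $28.18
Saving = $89.87 − $28.18 = $61.69

$61.69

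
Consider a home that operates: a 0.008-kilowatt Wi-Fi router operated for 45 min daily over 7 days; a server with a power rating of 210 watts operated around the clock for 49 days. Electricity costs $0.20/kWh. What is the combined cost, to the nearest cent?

$49.40

Wi-Fi router: Runtime = 45 min × 7 = 315 min = 5.25 h
Wi-Fi router: 0.008 kW × 5.25 h = 0.042 kWh
server: Runtime = 24 h × 49 = 1176 h
server: 0.21 kW × 1176 h = 246.96 kWh
Total energy = 247.002 kWh
Cost = 247.002 × $0.20 = $49.40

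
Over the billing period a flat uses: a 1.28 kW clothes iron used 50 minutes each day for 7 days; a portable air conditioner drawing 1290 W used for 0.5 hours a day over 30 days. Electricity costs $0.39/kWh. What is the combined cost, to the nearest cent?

$10.46

clothes iron: Runtime = 50 min × 7 = 350 min = 5.833333… h
clothes iron: 1.28 kW × 5.833333… h = 7.466666… kWh
portable air conditioner: Runtime = 0.5 h/day × 30 days = 15 h
portable air conditioner: 1.29 kW × 15 h = 19.35 kWh
Total energy = 26.816666… kWh
Cost = 26.816666… × $0.39 = $10.46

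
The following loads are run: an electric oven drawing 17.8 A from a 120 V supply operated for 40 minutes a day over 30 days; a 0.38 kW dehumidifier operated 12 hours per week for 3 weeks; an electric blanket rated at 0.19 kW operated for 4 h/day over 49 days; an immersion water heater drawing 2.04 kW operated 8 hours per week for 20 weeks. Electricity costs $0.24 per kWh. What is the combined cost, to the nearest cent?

electric oven: Power = 17.8 A × 120 V = 2136 W = 2.136 kW
electric oven: Runtime = 40 min × 30 = 1200 min = 20 h
electric oven: 2.136 kW × 20 h = 42.72 kWh
dehumidifier: Runtime = 12 h/week × 3 weeks = 36 h
dehumidifier: 0.38 kW × 36 h = 13.68 kWh
electric blanket: Runtime = 4 h/day × 49 days = 196 h
electric blanket: 0.19 kW × 196 h = 37.24 kWh
immersion water heater: Runtime = 8 h/week × 20 weeks = 160 h
immersion water heater: 2.04 kW × 160 h = 326.4 kWh
Total energy = 420.04 kWh
Cost = 420.04 × $0.24 = $100.81

$100.81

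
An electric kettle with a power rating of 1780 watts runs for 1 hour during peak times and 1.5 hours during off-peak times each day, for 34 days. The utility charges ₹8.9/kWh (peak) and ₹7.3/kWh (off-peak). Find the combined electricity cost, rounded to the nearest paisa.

Peak energy = 1.78 kW × 1 h × 34 = 60.52 kWh
Off-peak energy = 1.78 kW × 1.5 h × 34 = 90.78 kWh
Cost = 60.52 × ₹8.9 + 90.78 × ₹7.3 = ₹538.628 + ₹662.694 = ₹1201.32

₹1201.32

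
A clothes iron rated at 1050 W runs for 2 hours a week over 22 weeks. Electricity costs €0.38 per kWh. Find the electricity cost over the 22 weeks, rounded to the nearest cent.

€17.56

Runtime = 2 h/week × 22 weeks = 44 h
Energy = 1.05 kW × 44 h = 46.2 kWh
Cost = 46.2 kWh × €0.38/kWh = €17.56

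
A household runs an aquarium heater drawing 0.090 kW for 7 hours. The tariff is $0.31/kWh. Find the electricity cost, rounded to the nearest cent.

$0.20

Energy = 0.09 kW × 7 h = 0.63 kWh
Cost = 0.63 kWh × $0.31/kWh = $0.20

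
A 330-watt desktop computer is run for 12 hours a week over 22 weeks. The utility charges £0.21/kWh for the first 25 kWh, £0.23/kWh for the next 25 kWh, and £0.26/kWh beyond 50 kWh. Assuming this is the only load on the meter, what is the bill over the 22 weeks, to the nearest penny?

£20.65

Runtime = 12 h/week × 22 weeks = 264 h
Energy = 0.33 kW × 264 h = 87.12 kWh
Tier 1 (0–25 kWh): 25 × £0.21 = £5.25
Tier 2 (25–50 kWh): 25 × £0.23 = £5.75
Above 50 kWh: 37.12 × £0.26 = £9.6512
Bill = £20.65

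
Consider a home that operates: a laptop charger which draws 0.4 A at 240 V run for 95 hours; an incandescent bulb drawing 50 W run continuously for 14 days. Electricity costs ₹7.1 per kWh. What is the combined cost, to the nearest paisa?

laptop charger: Power = 0.4 A × 240 V = 96 W = 0.096 kW
laptop charger: 0.096 kW × 95 h = 9.12 kWh
incandescent bulb: Runtime = 24 h × 14 = 336 h
incandescent bulb: 0.05 kW × 336 h = 16.8 kWh
Total energy = 25.92 kWh
Cost = 25.92 × ₹7.1 = ₹184.03

₹184.03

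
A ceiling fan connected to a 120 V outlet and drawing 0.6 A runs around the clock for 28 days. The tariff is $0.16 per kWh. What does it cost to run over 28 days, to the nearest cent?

$7.74

Power = 0.6 A × 120 V = 72 W = 0.072 kW
Runtime = 24 h × 28 = 672 h
Energy = 0.072 kW × 672 h = 48.384 kWh
Cost = 48.384 kWh × $0.16/kWh = $7.74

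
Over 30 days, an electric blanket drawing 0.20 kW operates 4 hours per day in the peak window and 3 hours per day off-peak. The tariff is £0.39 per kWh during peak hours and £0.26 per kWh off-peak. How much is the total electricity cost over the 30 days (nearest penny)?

£14.04

Peak energy = 0.2 kW × 4 h × 30 = 24 kWh
Off-peak energy = 0.2 kW × 3 h × 30 = 18 kWh
Cost = 24 × £0.39 + 18 × £0.26 = £9.36 + £4.68 = £14.04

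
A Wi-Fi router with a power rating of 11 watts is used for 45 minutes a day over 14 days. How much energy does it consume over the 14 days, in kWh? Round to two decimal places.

Runtime = 45 min × 14 = 630 min = 10.5 h
Energy = 0.011 kW × 10.5 h = 0.1155 kWh ≈ 0.12 kWh

0.12 kWh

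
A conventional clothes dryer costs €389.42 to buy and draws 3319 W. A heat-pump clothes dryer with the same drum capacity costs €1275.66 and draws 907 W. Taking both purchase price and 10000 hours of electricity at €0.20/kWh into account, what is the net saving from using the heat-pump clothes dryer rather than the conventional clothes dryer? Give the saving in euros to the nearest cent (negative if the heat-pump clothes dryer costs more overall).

conventional clothes dryer: €389.42 + (3319/1000) kW × 10000 h × €0.20 = €389.42 + €6638 = €7027.42
heat-pump clothes dryer: €1275.66 + (907/1000) kW × 10000 h × €0.20 = €1275.66 + €1814 = €3089.66
Saving = €7027.42 − €3089.66 = €3937.76

€3937.76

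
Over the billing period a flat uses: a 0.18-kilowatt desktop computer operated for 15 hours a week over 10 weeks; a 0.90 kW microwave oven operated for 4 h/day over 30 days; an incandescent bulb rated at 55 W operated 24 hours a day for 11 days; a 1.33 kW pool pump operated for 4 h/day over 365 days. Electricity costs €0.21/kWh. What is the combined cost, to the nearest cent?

€439.18

desktop computer: Runtime = 15 h/week × 10 weeks = 150 h
desktop computer: 0.18 kW × 150 h = 27 kWh
microwave oven: Runtime = 4 h/day × 30 days = 120 h
microwave oven: 0.9 kW × 120 h = 108 kWh
incandescent bulb: Runtime = 24 h × 11 = 264 h
incandescent bulb: 0.055 kW × 264 h = 14.52 kWh
pool pump: Runtime = 4 h/day × 365 days = 1460 h
pool pump: 1.33 kW × 1460 h = 1941.8 kWh
Total energy = 2091.32 kWh
Cost = 2091.32 × €0.21 = €439.18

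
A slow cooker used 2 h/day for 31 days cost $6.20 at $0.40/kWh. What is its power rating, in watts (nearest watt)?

Energy = $6.20 ÷ $0.40/kWh = 15.5 kWh
Runtime = 2 h/day × 31 days = 62 h
Power = 15.5 kWh ÷ 62 h = 0.25 kW = 250 W

250 W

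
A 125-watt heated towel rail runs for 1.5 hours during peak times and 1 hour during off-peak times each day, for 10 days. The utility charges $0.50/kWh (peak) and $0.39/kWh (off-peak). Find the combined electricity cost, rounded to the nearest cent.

Peak energy = 0.125 kW × 1.5 h × 10 = 1.875 kWh
Off-peak energy = 0.125 kW × 1 h × 10 = 1.25 kWh
Cost = 1.875 × $0.50 + 1.25 × $0.39 = $0.9375 + $0.4875 = $1.43

$1.43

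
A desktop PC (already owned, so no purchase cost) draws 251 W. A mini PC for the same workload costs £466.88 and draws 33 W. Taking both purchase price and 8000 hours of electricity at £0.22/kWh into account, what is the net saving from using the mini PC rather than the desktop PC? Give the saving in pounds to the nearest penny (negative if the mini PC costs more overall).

desktop PC: £0.00 + (251/1000) kW × 8000 h × £0.22 = £0.00 + £441.76 = £441.76
mini PC: £466.88 + (33/1000) kW × 8000 h × £0.22 = £466.88 + £58.08 = £524.96
Saving = £441.76 − £524.96 = −£83.2

-£83.20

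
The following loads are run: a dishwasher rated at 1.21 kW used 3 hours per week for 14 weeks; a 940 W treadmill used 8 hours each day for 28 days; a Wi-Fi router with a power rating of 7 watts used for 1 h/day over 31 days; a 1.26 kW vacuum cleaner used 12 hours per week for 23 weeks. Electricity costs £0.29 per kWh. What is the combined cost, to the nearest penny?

dishwasher: Runtime = 3 h/week × 14 weeks = 42 h
dishwasher: 1.21 kW × 42 h = 50.82 kWh
treadmill: Runtime = 8 h/day × 28 days = 224 h
treadmill: 0.94 kW × 224 h = 210.56 kWh
Wi-Fi router: Runtime = 1 h/day × 31 days = 31 h
Wi-Fi router: 0.007 kW × 31 h = 0.217 kWh
vacuum cleaner: Runtime = 12 h/week × 23 weeks = 276 h
vacuum cleaner: 1.26 kW × 276 h = 347.76 kWh
Total energy = 609.357 kWh
Cost = 609.357 × £0.29 = £176.71

£176.71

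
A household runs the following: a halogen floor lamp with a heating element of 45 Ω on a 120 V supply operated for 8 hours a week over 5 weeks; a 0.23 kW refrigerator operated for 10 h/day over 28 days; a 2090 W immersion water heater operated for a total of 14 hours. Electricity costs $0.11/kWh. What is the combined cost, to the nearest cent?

halogen floor lamp: Power = V²/R = 120²/45 = 320 W = 0.32 kW
halogen floor lamp: Runtime = 8 h/week × 5 weeks = 40 h
halogen floor lamp: 0.32 kW × 40 h = 12.8 kWh
refrigerator: Runtime = 10 h/day × 28 days = 280 h
refrigerator: 0.23 kW × 280 h = 64.4 kWh
immersion water heater: 2.09 kW × 14 h = 29.26 kWh
Total energy = 106.46 kWh
Cost = 106.46 × $0.11 = $11.71

$11.71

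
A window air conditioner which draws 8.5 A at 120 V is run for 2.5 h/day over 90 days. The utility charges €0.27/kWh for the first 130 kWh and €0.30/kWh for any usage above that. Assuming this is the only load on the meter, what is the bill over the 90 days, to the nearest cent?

€64.95

Power = 8.5 A × 120 V = 1020 W = 1.02 kW
Runtime = 2.5 h/day × 90 days = 225 h
Energy = 1.02 kW × 225 h = 229.5 kWh
Tier 1 (0–130 kWh): 130 × €0.27 = €35.1
Above 130 kWh: 99.5 × €0.30 = €29.85
Bill = €64.95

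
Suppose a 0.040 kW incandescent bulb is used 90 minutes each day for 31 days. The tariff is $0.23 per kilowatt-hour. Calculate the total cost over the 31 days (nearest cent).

Runtime = 90 min × 31 = 2790 min = 46.5 h
Energy = 0.04 kW × 46.5 h = 1.86 kWh
Cost = 1.86 kWh × $0.23/kWh = $0.43

$0.43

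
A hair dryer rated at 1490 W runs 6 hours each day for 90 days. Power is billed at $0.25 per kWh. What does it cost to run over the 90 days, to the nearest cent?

$201.15

Runtime = 6 h/day × 90 days = 540 h
Energy = 1.49 kW × 540 h = 804.6 kWh
Cost = 804.6 kWh × $0.25/kWh = $201.15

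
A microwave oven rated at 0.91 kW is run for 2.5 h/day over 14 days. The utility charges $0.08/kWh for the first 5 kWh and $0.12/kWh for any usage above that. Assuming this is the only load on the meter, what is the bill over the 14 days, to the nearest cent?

Runtime = 2.5 h/day × 14 days = 35 h
Energy = 0.91 kW × 35 h = 31.85 kWh
Tier 1 (0–5 kWh): 5 × $0.08 = $0.4
Above 5 kWh: 26.85 × $0.12 = $3.222
Bill = $3.62

$3.62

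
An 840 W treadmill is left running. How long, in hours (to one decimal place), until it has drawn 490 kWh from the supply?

Hours = 490 kWh ÷ 0.84 kW = 583.3 h

583.3 h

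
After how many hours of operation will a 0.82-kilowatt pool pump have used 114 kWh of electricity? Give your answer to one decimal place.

Hours = 114 kWh ÷ 0.82 kW = 139.0 h

139.0 h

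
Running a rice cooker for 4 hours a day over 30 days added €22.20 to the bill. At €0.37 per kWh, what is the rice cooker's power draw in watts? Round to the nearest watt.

500 W

Energy = €22.20 ÷ €0.37/kWh = 60 kWh
Runtime = 4 h/day × 30 days = 120 h
Power = 60 kWh ÷ 120 h = 0.5 kW = 500 W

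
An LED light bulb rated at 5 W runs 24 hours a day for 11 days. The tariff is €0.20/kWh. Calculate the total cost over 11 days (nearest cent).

€0.26

Runtime = 24 h × 11 = 264 h
Energy = 0.005 kW × 264 h = 1.32 kWh
Cost = 1.32 kWh × €0.20/kWh = €0.26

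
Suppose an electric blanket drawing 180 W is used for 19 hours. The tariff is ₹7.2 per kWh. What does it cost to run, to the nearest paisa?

Energy = 0.18 kW × 19 h = 3.42 kWh
Cost = 3.42 kWh × ₹7.2/kWh = ₹24.62

₹24.62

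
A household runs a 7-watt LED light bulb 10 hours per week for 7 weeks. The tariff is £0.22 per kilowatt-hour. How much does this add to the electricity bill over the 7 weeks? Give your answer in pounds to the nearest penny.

Runtime = 10 h/week × 7 weeks = 70 h
Energy = 0.007 kW × 70 h = 0.49 kWh
Cost = 0.49 kWh × £0.22/kWh = £0.11

£0.11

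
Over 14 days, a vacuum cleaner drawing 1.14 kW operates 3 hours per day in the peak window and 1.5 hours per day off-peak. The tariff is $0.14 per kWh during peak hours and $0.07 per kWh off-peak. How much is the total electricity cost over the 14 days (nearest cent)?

Peak energy = 1.14 kW × 3 h × 14 = 47.88 kWh
Off-peak energy = 1.14 kW × 1.5 h × 14 = 23.94 kWh
Cost = 47.88 × $0.14 + 23.94 × $0.07 = $6.7032 + $1.6758 = $8.38

$8.38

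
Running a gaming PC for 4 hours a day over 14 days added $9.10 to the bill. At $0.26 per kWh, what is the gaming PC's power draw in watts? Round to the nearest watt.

Energy = $9.10 ÷ $0.26/kWh = 35 kWh
Runtime = 4 h/day × 14 days = 56 h
Power = 35 kWh ÷ 56 h = 0.625 kW = 625 W

625 W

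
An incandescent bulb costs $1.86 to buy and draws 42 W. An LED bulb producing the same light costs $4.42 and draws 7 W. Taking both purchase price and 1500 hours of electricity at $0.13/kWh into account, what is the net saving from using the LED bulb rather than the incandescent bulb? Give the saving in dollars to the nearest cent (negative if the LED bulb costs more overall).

incandescent bulb: $1.86 + (42/1000) kW × 1500 h × $0.13 = $1.86 + $8.19 = $10.05
LED bulb: $4.42 + (7/1000) kW × 1500 h × $0.13 = $4.42 + $1.365 = $5.785
Saving = $10.05 − $5.785 = $4.265 → $4.27

$4.27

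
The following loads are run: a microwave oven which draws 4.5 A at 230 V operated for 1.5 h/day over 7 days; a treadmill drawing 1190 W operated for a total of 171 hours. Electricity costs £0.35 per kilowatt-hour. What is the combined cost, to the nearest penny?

microwave oven: Power = 4.5 A × 230 V = 1035 W = 1.035 kW
microwave oven: Runtime = 1.5 h/day × 7 days = 10.5 h
microwave oven: 1.035 kW × 10.5 h = 10.8675 kWh
treadmill: 1.19 kW × 171 h = 203.49 kWh
Total energy = 214.3575 kWh
Cost = 214.3575 × £0.35 = £75.03

£75.03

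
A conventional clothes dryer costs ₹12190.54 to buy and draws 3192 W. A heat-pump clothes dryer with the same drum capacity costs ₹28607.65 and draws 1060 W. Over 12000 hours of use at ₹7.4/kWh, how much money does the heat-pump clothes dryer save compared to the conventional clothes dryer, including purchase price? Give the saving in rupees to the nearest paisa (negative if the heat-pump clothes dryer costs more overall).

conventional clothes dryer: ₹12190.54 + (3192/1000) kW × 12000 h × ₹7.4 = ₹12190.54 + ₹283449.6 = ₹295640.14
heat-pump clothes dryer: ₹28607.65 + (1060/1000) kW × 12000 h × ₹7.4 = ₹28607.65 + ₹94128 = ₹122735.65
Saving = ₹295640.14 − ₹122735.65 = ₹172904.49

₹172904.49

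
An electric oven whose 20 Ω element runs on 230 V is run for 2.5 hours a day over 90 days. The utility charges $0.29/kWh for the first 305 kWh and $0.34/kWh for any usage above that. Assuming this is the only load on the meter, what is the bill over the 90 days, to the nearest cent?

$187.09

Power = V²/R = 230²/20 = 2645 W = 2.645 kW
Runtime = 2.5 h/day × 90 days = 225 h
Energy = 2.645 kW × 225 h = 595.125 kWh
Tier 1 (0–305 kWh): 305 × $0.29 = $88.45
Above 305 kWh: 290.125 × $0.34 = $98.6425
Bill = $187.09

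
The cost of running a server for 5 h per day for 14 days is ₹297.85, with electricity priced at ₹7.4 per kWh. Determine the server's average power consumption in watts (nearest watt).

Energy = ₹297.85 ÷ ₹7.4/kWh = 40.25 kWh
Runtime = 5 h/day × 14 days = 70 h
Power = 40.25 kWh ÷ 70 h = 0.575 kW = 575 W

575 W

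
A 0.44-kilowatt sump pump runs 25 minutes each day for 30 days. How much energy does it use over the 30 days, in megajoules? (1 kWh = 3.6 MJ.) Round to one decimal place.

Runtime = 25 min × 30 = 750 min = 12.5 h
Energy = 0.44 kW × 12.5 h = 5.5 kWh
= 5.5 × 3.6 MJ = 19.8 MJ

19.8 MJ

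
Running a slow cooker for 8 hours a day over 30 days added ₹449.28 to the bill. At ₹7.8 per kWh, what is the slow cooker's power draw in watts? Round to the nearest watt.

Energy = ₹449.28 ÷ ₹7.8/kWh = 57.6 kWh
Runtime = 8 h/day × 30 days = 240 h
Power = 57.6 kWh ÷ 240 h = 0.24 kW = 240 W

240 W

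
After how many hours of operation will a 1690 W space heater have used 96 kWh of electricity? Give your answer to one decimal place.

Hours = 96 kWh ÷ 1.69 kW = 56.8 h

56.8 h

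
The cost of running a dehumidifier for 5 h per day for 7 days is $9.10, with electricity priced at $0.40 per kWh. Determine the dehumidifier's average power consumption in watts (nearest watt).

Energy = $9.10 ÷ $0.40/kWh = 22.75 kWh
Runtime = 5 h/day × 7 days = 35 h
Power = 22.75 kWh ÷ 35 h = 0.65 kW = 650 W

650 W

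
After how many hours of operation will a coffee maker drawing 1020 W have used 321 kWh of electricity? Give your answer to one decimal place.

Hours = 321 kWh ÷ 1.02 kW = 314.7 h

314.7 h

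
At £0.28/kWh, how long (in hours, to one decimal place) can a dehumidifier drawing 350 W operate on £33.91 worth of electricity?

Energy available = £33.91 ÷ £0.28/kWh = 121.1071 kWh
Hours = 121.1071 kWh ÷ 0.35 kW = 346.0 h

346.0 h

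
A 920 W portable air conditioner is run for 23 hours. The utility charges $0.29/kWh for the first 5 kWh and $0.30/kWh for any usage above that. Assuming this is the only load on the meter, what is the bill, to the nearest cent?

$6.30

Energy = 0.92 kW × 23 h = 21.16 kWh
Tier 1 (0–5 kWh): 5 × $0.29 = $1.45
Above 5 kWh: 16.16 × $0.30 = $4.848
Bill = $6.30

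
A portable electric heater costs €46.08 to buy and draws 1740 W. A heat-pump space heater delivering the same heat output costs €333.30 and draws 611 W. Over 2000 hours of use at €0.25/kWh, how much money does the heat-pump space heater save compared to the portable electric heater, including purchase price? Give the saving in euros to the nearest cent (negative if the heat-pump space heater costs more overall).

€277.28

portable electric heater: €46.08 + (1740/1000) kW × 2000 h × €0.25 = €46.08 + €870 = €916.08
heat-pump space heater: €333.30 + (611/1000) kW × 2000 h × €0.25 = €333.30 + €305.5 = €638.8
Saving = €916.08 − €638.8 = €277.28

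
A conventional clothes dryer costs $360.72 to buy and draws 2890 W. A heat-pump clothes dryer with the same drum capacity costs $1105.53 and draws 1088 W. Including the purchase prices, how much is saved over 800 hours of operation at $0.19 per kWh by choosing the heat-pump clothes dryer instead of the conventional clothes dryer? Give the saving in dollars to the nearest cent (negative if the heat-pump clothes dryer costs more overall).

conventional clothes dryer: $360.72 + (2890/1000) kW × 800 h × $0.19 = $360.72 + $439.28 = $800
heat-pump clothes dryer: $1105.53 + (1088/1000) kW × 800 h × $0.19 = $1105.53 + $165.376 = $1270.906
Saving = $800 − $1270.906 = −$470.906 → -$470.91

-$470.91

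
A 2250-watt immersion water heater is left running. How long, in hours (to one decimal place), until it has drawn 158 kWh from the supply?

Hours = 158 kWh ÷ 2.25 kW = 70.2 h

70.2 h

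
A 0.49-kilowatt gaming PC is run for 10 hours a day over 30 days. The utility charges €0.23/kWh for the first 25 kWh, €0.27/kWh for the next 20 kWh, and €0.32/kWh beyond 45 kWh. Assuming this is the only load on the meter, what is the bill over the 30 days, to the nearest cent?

€43.79

Runtime = 10 h/day × 30 days = 300 h
Energy = 0.49 kW × 300 h = 147 kWh
Tier 1 (0–25 kWh): 25 × €0.23 = €5.75
Tier 2 (25–45 kWh): 20 × €0.27 = €5.4
Above 45 kWh: 102 × €0.32 = €32.64
Bill = €43.79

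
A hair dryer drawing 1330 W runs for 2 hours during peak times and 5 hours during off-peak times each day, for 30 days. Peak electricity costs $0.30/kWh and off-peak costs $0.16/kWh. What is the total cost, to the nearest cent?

$55.86

Peak energy = 1.33 kW × 2 h × 30 = 79.8 kWh
Off-peak energy = 1.33 kW × 5 h × 30 = 199.5 kWh
Cost = 79.8 × $0.30 + 199.5 × $0.16 = $23.94 + $31.92 = $55.86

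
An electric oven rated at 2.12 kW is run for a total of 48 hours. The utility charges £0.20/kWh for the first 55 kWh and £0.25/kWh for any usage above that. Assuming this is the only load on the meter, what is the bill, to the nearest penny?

£22.69

Energy = 2.12 kW × 48 h = 101.76 kWh
Tier 1 (0–55 kWh): 55 × £0.20 = £11
Above 55 kWh: 46.76 × £0.25 = £11.69
Bill = £22.69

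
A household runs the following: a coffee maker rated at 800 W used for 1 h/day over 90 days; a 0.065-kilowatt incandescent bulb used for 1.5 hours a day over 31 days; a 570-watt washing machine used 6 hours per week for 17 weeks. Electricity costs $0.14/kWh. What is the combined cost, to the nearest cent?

coffee maker: Runtime = 1 h/day × 90 days = 90 h
coffee maker: 0.8 kW × 90 h = 72 kWh
incandescent bulb: Runtime = 1.5 h/day × 31 days = 46.5 h
incandescent bulb: 0.065 kW × 46.5 h = 3.0225 kWh
washing machine: Runtime = 6 h/week × 17 weeks = 102 h
washing machine: 0.57 kW × 102 h = 58.14 kWh
Total energy = 133.1625 kWh
Cost = 133.1625 × $0.14 = $18.64

$18.64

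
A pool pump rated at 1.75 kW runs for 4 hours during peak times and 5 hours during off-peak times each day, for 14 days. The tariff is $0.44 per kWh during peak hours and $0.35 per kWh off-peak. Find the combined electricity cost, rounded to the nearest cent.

Peak energy = 1.75 kW × 4 h × 14 = 98 kWh
Off-peak energy = 1.75 kW × 5 h × 14 = 122.5 kWh
Cost = 98 × $0.44 + 122.5 × $0.35 = $43.12 + $42.875 = $86.00

$86.00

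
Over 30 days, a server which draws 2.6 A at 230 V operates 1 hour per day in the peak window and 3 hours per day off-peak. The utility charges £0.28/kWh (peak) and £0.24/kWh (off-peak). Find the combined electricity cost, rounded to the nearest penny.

Power = 2.6 A × 230 V = 598 W = 0.598 kW
Peak energy = 0.598 kW × 1 h × 30 = 17.94 kWh
Off-peak energy = 0.598 kW × 3 h × 30 = 53.82 kWh
Cost = 17.94 × £0.28 + 53.82 × £0.24 = £5.0232 + £12.9168 = £17.94

£17.94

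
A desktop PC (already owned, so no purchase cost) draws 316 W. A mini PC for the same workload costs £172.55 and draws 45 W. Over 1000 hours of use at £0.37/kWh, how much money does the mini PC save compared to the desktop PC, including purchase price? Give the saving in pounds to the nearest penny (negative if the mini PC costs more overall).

-£72.28

desktop PC: £0.00 + (316/1000) kW × 1000 h × £0.37 = £0.00 + £116.92 = £116.92
mini PC: £172.55 + (45/1000) kW × 1000 h × £0.37 = £172.55 + £16.65 = £189.2
Saving = £116.92 − £189.2 = −£72.28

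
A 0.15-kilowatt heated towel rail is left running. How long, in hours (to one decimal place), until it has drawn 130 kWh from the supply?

Hours = 130 kWh ÷ 0.15 kW = 866.7 h

866.7 h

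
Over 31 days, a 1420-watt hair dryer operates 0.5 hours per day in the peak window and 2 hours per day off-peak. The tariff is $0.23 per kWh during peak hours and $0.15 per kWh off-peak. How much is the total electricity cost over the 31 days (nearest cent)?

$18.27

Peak energy = 1.42 kW × 0.5 h × 31 = 22.01 kWh
Off-peak energy = 1.42 kW × 2 h × 31 = 88.04 kWh
Cost = 22.01 × $0.23 + 88.04 × $0.15 = $5.0623 + $13.206 = $18.27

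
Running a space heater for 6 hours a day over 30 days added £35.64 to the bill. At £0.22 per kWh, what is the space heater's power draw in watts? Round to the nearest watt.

900 W

Energy = £35.64 ÷ £0.22/kWh = 162 kWh
Runtime = 6 h/day × 30 days = 180 h
Power = 162 kWh ÷ 180 h = 0.9 kW = 900 W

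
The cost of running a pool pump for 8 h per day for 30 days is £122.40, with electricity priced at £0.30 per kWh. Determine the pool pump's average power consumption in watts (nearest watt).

Energy = £122.40 ÷ £0.30/kWh = 408 kWh
Runtime = 8 h/day × 30 days = 240 h
Power = 408 kWh ÷ 240 h = 1.7 kW = 1700 W

1700 W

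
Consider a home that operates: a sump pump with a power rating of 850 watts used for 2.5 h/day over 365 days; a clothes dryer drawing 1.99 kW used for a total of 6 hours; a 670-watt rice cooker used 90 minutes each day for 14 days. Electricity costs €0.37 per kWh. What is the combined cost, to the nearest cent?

sump pump: Runtime = 2.5 h/day × 365 days = 912.5 h
sump pump: 0.85 kW × 912.5 h = 775.625 kWh
clothes dryer: 1.99 kW × 6 h = 11.94 kWh
rice cooker: Runtime = 90 min × 14 = 1260 min = 21 h
rice cooker: 0.67 kW × 21 h = 14.07 kWh
Total energy = 801.635 kWh
Cost = 801.635 × €0.37 = €296.60

€296.60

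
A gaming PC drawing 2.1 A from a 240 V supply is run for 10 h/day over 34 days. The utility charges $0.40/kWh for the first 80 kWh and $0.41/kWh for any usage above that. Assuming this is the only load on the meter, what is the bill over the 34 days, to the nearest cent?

$69.46

Power = 2.1 A × 240 V = 504 W = 0.504 kW
Runtime = 10 h/day × 34 days = 340 h
Energy = 0.504 kW × 340 h = 171.36 kWh
Tier 1 (0–80 kWh): 80 × $0.40 = $32
Above 80 kWh: 91.36 × $0.41 = $37.4576
Bill = $69.46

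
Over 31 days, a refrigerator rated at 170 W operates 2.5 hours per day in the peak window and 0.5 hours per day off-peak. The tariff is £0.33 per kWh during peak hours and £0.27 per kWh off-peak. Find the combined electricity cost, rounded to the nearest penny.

Peak energy = 0.17 kW × 2.5 h × 31 = 13.175 kWh
Off-peak energy = 0.17 kW × 0.5 h × 31 = 2.635 kWh
Cost = 13.175 × £0.33 + 2.635 × £0.27 = £4.34775 + £0.71145 = £5.06

£5.06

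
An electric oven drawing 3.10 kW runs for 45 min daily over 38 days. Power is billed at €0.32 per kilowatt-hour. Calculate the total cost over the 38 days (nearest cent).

Runtime = 45 min × 38 = 1710 min = 28.5 h
Energy = 3.1 kW × 28.5 h = 88.35 kWh
Cost = 88.35 kWh × €0.32/kWh = €28.27

€28.27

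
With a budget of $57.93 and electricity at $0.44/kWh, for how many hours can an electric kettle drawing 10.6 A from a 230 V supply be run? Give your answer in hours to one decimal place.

54.0 h

Power = 10.6 A × 230 V = 2438 W = 2.438 kW
Energy available = $57.93 ÷ $0.44/kWh = 131.6591 kWh
Hours = 131.6591 kWh ÷ 2.438 kW = 54.0 h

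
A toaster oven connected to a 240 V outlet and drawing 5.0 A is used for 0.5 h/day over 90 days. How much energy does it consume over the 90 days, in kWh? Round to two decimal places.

54.00 kWh

Power = 5.0 A × 240 V = 1200 W = 1.2 kW
Runtime = 0.5 h/day × 90 days = 45 h
Energy = 1.2 kW × 45 h = 54 kWh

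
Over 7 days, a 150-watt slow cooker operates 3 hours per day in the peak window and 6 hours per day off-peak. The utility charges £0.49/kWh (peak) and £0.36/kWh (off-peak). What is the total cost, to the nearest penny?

£3.81

Peak energy = 0.15 kW × 3 h × 7 = 3.15 kWh
Off-peak energy = 0.15 kW × 6 h × 7 = 6.3 kWh
Cost = 3.15 × £0.49 + 6.3 × £0.36 = £1.5435 + £2.268 = £3.81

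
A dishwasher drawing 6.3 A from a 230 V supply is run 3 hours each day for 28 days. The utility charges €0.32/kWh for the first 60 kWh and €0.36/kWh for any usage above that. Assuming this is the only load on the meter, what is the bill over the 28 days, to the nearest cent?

€41.42

Power = 6.3 A × 230 V = 1449 W = 1.449 kW
Runtime = 3 h/day × 28 days = 84 h
Energy = 1.449 kW × 84 h = 121.716 kWh
Tier 1 (0–60 kWh): 60 × €0.32 = €19.2
Above 60 kWh: 61.716 × €0.36 = €22.21776
Bill = €41.42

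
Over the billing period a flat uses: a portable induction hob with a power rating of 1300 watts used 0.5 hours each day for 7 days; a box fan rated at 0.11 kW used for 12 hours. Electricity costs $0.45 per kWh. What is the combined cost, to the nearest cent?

portable induction hob: Runtime = 0.5 h/day × 7 days = 3.5 h
portable induction hob: 1.3 kW × 3.5 h = 4.55 kWh
box fan: 0.11 kW × 12 h = 1.32 kWh
Total energy = 5.87 kWh
Cost = 5.87 × $0.45 = $2.64

$2.64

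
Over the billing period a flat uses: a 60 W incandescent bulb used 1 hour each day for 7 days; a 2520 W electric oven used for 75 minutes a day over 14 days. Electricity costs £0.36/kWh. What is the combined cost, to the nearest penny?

incandescent bulb: Runtime = 1 h/day × 7 days = 7 h
incandescent bulb: 0.06 kW × 7 h = 0.42 kWh
electric oven: Runtime = 75 min × 14 = 1050 min = 17.5 h
electric oven: 2.52 kW × 17.5 h = 44.1 kWh
Total energy = 44.52 kWh
Cost = 44.52 × £0.36 = £16.03

£16.03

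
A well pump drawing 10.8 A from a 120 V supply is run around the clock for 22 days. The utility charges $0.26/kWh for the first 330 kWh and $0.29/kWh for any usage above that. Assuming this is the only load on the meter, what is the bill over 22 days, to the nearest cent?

Power = 10.8 A × 120 V = 1296 W = 1.296 kW
Runtime = 24 h × 22 = 528 h
Energy = 1.296 kW × 528 h = 684.288 kWh
Tier 1 (0–330 kWh): 330 × $0.26 = $85.8
Above 330 kWh: 354.288 × $0.29 = $102.74352
Bill = $188.54

$188.54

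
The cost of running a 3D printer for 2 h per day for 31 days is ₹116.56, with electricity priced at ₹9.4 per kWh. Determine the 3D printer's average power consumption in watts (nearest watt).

200 W

Energy = ₹116.56 ÷ ₹9.4/kWh = 12.4 kWh
Runtime = 2 h/day × 31 days = 62 h
Power = 12.4 kWh ÷ 62 h = 0.2 kW = 200 W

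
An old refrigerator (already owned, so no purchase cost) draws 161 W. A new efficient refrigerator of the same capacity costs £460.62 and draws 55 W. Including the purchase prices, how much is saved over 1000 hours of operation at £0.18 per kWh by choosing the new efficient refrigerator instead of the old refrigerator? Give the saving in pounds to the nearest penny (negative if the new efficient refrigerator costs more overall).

-£441.54

old refrigerator: £0.00 + (161/1000) kW × 1000 h × £0.18 = £0.00 + £28.98 = £28.98
new efficient refrigerator: £460.62 + (55/1000) kW × 1000 h × £0.18 = £460.62 + £9.9 = £470.52
Saving = £28.98 − £470.52 = −£441.54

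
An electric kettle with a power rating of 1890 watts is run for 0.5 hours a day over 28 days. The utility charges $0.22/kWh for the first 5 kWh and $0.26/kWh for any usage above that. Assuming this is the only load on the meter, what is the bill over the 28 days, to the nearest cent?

$6.68

Runtime = 0.5 h/day × 28 days = 14 h
Energy = 1.89 kW × 14 h = 26.46 kWh
Tier 1 (0–5 kWh): 5 × $0.22 = $1.1
Above 5 kWh: 21.46 × $0.26 = $5.5796
Bill = $6.68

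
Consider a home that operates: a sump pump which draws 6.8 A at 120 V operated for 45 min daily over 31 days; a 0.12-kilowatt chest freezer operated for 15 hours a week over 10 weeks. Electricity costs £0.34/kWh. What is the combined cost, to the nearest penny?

sump pump: Power = 6.8 A × 120 V = 816 W = 0.816 kW
sump pump: Runtime = 45 min × 31 = 1395 min = 23.25 h
sump pump: 0.816 kW × 23.25 h = 18.972 kWh
chest freezer: Runtime = 15 h/week × 10 weeks = 150 h
chest freezer: 0.12 kW × 150 h = 18 kWh
Total energy = 36.972 kWh
Cost = 36.972 × £0.34 = £12.57

£12.57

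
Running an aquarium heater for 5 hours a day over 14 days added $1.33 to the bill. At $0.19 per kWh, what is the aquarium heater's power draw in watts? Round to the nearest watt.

Energy = $1.33 ÷ $0.19/kWh = 7 kWh
Runtime = 5 h/day × 14 days = 70 h
Power = 7 kWh ÷ 70 h = 0.1 kW = 100 W

100 W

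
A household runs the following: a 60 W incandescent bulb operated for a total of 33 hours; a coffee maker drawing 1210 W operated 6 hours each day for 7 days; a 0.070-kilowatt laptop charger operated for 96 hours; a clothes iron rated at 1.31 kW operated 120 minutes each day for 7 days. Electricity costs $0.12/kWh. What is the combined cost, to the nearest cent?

incandescent bulb: 0.06 kW × 33 h = 1.98 kWh
coffee maker: Runtime = 6 h/day × 7 days = 42 h
coffee maker: 1.21 kW × 42 h = 50.82 kWh
laptop charger: 0.07 kW × 96 h = 6.72 kWh
clothes iron: Runtime = 120 min × 7 = 840 min = 14 h
clothes iron: 1.31 kW × 14 h = 18.34 kWh
Total energy = 77.86 kWh
Cost = 77.86 × $0.12 = $9.34

$9.34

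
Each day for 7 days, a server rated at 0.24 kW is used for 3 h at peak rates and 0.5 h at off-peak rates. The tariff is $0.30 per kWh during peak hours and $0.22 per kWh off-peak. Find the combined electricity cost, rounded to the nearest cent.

$1.70

Peak energy = 0.24 kW × 3 h × 7 = 5.04 kWh
Off-peak energy = 0.24 kW × 0.5 h × 7 = 0.84 kWh
Cost = 5.04 × $0.30 + 0.84 × $0.22 = $1.512 + $0.1848 = $1.70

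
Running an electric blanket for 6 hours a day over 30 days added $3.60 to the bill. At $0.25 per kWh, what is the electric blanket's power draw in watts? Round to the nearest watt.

Energy = $3.60 ÷ $0.25/kWh = 14.4 kWh
Runtime = 6 h/day × 30 days = 180 h
Power = 14.4 kWh ÷ 180 h = 0.08 kW = 80 W

80 W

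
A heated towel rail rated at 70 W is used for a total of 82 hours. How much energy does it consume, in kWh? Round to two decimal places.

Energy = 0.07 kW × 82 h = 5.74 kWh

5.74 kWh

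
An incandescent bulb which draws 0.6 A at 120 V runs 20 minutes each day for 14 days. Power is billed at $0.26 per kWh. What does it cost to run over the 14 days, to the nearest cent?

Power = 0.6 A × 120 V = 72 W = 0.072 kW
Runtime = 20 min × 14 = 280 min = 4.666666… h
Energy = 0.072 kW × 4.666666… h = 0.336 kWh
Cost = 0.336 kWh × $0.26/kWh = $0.09

$0.09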